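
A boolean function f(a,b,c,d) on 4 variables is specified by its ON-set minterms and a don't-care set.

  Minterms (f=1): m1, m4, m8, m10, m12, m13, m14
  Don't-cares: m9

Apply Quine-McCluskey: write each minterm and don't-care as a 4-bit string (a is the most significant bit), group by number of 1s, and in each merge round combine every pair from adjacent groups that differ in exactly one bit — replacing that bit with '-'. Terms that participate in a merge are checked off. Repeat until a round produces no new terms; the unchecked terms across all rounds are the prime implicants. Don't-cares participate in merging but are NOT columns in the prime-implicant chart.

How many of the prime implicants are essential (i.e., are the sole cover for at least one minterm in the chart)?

4

size-2^0 implicants → 0001(✓)  0100(✓)  1000(✓)  1001(✓)  1010(✓)  1100(✓)  1101(✓)  1110(✓)
size-2^1 implicants → -001  -100  1-00(✓)  1-01(✓)  1-10(✓)  10-0(✓)  100-(✓)  11-0(✓)  110-(✓)
size-2^2 implicants → 1--0  1-0-
Unchecked terms (primes): -001, -100, 1--0, 1-0-
Minterm coverage:
  m1 ⊆ -001 [E]
  m4 ⊆ -100 [E]
  m8 ⊆ 1--0,1-0-
  m10 ⊆ 1--0 [E]
  m12 ⊆ -100,1--0,1-0-
  m13 ⊆ 1-0- [E]
  m14 ⊆ 1--0 [E]
E = {-001, -100, 1--0, 1-0-}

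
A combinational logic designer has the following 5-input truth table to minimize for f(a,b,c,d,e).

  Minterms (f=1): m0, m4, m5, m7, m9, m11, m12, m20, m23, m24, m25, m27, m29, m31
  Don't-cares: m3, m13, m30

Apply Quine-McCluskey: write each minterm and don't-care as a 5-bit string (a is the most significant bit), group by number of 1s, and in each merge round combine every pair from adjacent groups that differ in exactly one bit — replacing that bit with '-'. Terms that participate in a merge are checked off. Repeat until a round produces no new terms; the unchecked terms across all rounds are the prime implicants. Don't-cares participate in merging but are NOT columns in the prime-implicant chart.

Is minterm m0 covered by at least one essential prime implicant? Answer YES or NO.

Round 0: 00000✓ 00011✓ 00100✓ 00101✓ 00111✓ 01001✓ 01011✓ 01100✓ 01101✓ 10100✓ 10111✓ 11000✓ 11001✓ 11011✓ 11101✓ 11110✓ 11111✓
Round 1: -0100 -0111 -1001✓ -1011✓ -1101✓ 0-011 0-100✓ 0-101✓ 00-00 00-11 001-1 0010-✓ 01-01✓ 010-1✓ 0110-✓ 1-111 11-01✓ 11-11✓ 110-1✓ 1100- 111-1✓ 1111-
Round 2: -1-01 -10-1 0-10- 11--1
PIs = {-0100, -0111, -1-01, -10-1, 0-011, 0-10-, 00-00, 00-11, 001-1, 1-111, 11--1, 1100-, 1111-}
Coverage chart:
  m0: 00-00 ←essential
  m4: -0100,0-10-,00-00
  m5: 0-10-,001-1
  m7: -0111,00-11,001-1
  m9: -1-01,-10-1
  m11: -10-1,0-011
  m12: 0-10- ←essential
  m20: -0100 ←essential
  m23: -0111,1-111
  m24: 1100- ←essential
  m25: -1-01,-10-1,11--1,1100-
  m27: -10-1,11--1
  m29: -1-01,11--1
  m31: 1-111,11--1,1111-
Essential: -0100, 0-10-, 00-00, 1100-

YES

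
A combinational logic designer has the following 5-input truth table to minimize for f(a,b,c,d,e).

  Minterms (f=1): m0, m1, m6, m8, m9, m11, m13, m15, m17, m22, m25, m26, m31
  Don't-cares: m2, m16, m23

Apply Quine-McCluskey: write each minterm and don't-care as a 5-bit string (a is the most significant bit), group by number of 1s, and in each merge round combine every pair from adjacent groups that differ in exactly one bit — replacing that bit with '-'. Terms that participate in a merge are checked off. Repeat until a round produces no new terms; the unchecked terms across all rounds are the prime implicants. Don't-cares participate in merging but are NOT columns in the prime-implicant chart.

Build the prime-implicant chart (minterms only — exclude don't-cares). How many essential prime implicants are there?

4

Round 0: 00000✓ 00001✓ 00010✓ 00110✓ 01000✓ 01001✓ 01011✓ 01101✓ 01111✓ 10000✓ 10001✓ 10110✓ 10111✓ 11001✓ 11010 11111✓
Round 1: -0000✓ -0001✓ -0110 -1001✓ -1111 0-000✓ 0-001✓ 00-10 000-0 0000-✓ 01-01✓ 01-11✓ 010-1✓ 0100-✓ 011-1✓ 1-001✓ 1-111 1000-✓ 1011-
Round 2: --001 -000- 0-00- 01--1
PIs = {--001, -000-, -0110, -1111, 0-00-, 00-10, 000-0, 01--1, 1-111, 1011-, 11010}
Coverage chart:
  m0: -000-,0-00-,000-0
  m1: --001,-000-,0-00-
  m6: -0110,00-10
  m8: 0-00- ←essential
  m9: --001,0-00-,01--1
  m11: 01--1 ←essential
  m13: 01--1 ←essential
  m15: -1111,01--1
  m17: --001,-000-
  m22: -0110,1011-
  m25: --001 ←essential
  m26: 11010 ←essential
  m31: -1111,1-111
Essential: --001, 0-00-, 01--1, 11010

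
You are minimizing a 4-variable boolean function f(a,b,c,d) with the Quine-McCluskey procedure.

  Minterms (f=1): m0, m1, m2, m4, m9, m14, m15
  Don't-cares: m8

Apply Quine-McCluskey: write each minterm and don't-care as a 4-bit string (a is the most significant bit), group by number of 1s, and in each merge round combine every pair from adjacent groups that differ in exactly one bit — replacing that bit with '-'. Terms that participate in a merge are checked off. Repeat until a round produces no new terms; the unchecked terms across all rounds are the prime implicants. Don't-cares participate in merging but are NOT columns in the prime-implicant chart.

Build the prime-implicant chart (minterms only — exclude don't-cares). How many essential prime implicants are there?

4

[col 0] 0000*, 0001*, 0010*, 0100*, 1000*, 1001*, 1110*, 1111*
[col 1] -000*, -001*, 0-00, 00-0, 000-*, 100-*, 111-
[col 2] -00-
Prime implicants: -00-, 0-00, 00-0, 111-
PI chart (minterm → PIs covering it):
  0 | -00-,0-00,00-0
  1 | -00-  (sole → essential)
  2 | 00-0  (sole → essential)
  4 | 0-00  (sole → essential)
  9 | -00-  (sole → essential)
  14 | 111-  (sole → essential)
  15 | 111-  (sole → essential)
Essential prime implicants: -00-, 0-00, 00-0, 111-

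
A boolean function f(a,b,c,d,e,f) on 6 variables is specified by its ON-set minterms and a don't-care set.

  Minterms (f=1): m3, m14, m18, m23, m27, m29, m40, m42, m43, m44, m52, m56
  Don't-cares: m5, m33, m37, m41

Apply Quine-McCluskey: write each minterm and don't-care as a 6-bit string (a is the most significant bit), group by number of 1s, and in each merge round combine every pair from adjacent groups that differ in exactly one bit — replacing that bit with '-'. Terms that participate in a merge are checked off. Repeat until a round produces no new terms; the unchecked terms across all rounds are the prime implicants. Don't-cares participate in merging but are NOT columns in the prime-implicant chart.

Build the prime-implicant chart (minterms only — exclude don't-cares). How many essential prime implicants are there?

size-2^0 implicants → 000011  000101(✓)  001110  010010  010111  011011  011101  100001(✓)  100101(✓)  101000(✓)  101001(✓)  101010(✓)  101011(✓)  101100(✓)  110100  111000(✓)
size-2^1 implicants → -00101  1-1000  10-001  100-01  101-00  1010-0(✓)  1010-1(✓)  10100-(✓)  10101-(✓)
size-2^2 implicants → 1010--
Unchecked terms (primes): -00101, 000011, 001110, 010010, 010111, 011011, 011101, 1-1000, 10-001, 100-01, 101-00, 1010--, 110100
Minterm coverage:
  m3 ⊆ 000011 [E]
  m14 ⊆ 001110 [E]
  m18 ⊆ 010010 [E]
  m23 ⊆ 010111 [E]
  m27 ⊆ 011011 [E]
  m29 ⊆ 011101 [E]
  m40 ⊆ 1-1000,101-00,1010--
  m42 ⊆ 1010-- [E]
  m43 ⊆ 1010-- [E]
  m44 ⊆ 101-00 [E]
  m52 ⊆ 110100 [E]
  m56 ⊆ 1-1000 [E]
E = {000011, 001110, 010010, 010111, 011011, 011101, 1-1000, 101-00, 1010--, 110100}

10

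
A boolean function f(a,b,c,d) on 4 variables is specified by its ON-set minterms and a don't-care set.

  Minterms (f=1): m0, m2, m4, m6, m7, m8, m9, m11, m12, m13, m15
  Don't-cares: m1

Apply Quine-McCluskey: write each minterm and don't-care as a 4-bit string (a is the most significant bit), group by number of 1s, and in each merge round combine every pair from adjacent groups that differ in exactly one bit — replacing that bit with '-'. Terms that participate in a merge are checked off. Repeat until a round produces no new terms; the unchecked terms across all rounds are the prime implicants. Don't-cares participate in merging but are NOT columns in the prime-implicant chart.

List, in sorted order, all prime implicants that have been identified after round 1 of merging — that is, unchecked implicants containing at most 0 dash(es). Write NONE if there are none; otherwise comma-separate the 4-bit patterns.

NONE

[col 0] 0000*, 0001*, 0010*, 0100*, 0110*, 0111*, 1000*, 1001*, 1011*, 1100*, 1101*, 1111*
[col 1] -000*, -001*, -100*, -111, 0-00*, 0-10*, 00-0*, 000-*, 01-0*, 011-, 1-00*, 1-01*, 1-11*, 10-1*, 100-*, 11-1*, 110-*
[col 2] --00, -00-, 0--0, 1--1, 1-0-
Prime implicants: --00, -00-, -111, 0--0, 011-, 1--1, 1-0-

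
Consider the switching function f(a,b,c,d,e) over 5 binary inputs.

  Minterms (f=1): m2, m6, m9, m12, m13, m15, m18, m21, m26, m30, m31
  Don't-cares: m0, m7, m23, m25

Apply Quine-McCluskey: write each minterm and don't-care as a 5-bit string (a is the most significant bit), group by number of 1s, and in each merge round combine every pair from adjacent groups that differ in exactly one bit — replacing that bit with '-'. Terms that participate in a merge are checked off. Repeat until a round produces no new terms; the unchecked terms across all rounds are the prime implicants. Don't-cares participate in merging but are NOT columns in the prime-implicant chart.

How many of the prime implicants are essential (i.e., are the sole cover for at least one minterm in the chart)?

[col 0] 00000*, 00010*, 00110*, 00111*, 01001*, 01100*, 01101*, 01111*, 10010*, 10101*, 10111*, 11001*, 11010*, 11110*, 11111*
[col 1] -0010, -0111*, -1001, -1111*, 0-111*, 00-10, 000-0, 0011-, 01-01, 011-1, 0110-, 1-010, 1-111*, 101-1, 11-10, 1111-
[col 2] --111
Prime implicants: --111, -0010, -1001, 00-10, 000-0, 0011-, 01-01, 011-1, 0110-, 1-010, 101-1, 11-10, 1111-
PI chart (minterm → PIs covering it):
  2 | -0010,00-10,000-0
  6 | 00-10,0011-
  9 | -1001,01-01
  12 | 0110-  (sole → essential)
  13 | 01-01,011-1,0110-
  15 | --111,011-1
  18 | -0010,1-010
  21 | 101-1  (sole → essential)
  26 | 1-010,11-10
  30 | 11-10,1111-
  31 | --111,1111-
Essential prime implicants: 0110-, 101-1

2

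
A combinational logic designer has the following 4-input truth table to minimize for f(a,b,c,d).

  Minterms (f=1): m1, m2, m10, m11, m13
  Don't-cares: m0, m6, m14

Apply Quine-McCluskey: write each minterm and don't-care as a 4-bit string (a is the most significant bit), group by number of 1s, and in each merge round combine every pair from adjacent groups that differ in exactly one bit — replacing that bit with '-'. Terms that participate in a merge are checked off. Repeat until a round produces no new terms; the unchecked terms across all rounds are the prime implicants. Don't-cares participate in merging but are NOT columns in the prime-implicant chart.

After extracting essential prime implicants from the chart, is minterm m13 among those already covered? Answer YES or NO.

Round 0: 0000✓ 0001✓ 0010✓ 0110✓ 1010✓ 1011✓ 1101 1110✓
Round 1: -010✓ -110✓ 0-10✓ 00-0 000- 1-10✓ 101-
Round 2: --10
PIs = {--10, 00-0, 000-, 101-, 1101}
Coverage chart:
  m1: 000- ←essential
  m2: --10,00-0
  m10: --10,101-
  m11: 101- ←essential
  m13: 1101 ←essential
Essential: 000-, 101-, 1101

YES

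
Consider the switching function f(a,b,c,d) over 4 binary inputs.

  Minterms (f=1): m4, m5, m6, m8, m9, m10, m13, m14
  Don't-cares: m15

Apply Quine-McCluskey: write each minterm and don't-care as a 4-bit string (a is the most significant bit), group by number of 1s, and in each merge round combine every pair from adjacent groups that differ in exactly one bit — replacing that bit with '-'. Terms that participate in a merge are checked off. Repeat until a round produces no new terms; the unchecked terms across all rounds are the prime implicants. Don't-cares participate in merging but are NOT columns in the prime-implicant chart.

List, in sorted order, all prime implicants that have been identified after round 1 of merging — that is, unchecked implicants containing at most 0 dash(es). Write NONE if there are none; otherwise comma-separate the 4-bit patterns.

NONE

[col 0] 0100*, 0101*, 0110*, 1000*, 1001*, 1010*, 1101*, 1110*, 1111*
[col 1] -101, -110, 01-0, 010-, 1-01, 1-10, 10-0, 100-, 11-1, 111-
Prime implicants: -101, -110, 01-0, 010-, 1-01, 1-10, 10-0, 100-, 11-1, 111-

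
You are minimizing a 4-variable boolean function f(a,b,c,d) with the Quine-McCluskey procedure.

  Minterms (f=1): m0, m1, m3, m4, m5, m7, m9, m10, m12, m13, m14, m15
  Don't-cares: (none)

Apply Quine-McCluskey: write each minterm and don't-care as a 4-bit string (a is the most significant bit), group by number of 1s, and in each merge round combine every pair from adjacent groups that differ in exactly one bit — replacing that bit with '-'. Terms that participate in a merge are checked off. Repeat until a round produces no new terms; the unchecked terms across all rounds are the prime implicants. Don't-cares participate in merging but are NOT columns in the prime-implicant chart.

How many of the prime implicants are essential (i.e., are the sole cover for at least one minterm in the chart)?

4

[col 0] 0000*, 0001*, 0011*, 0100*, 0101*, 0111*, 1001*, 1010*, 1100*, 1101*, 1110*, 1111*
[col 1] -001*, -100*, -101*, -111*, 0-00*, 0-01*, 0-11*, 00-1*, 000-*, 01-1*, 010-*, 1-01*, 1-10, 11-0*, 11-1*, 110-*, 111-*
[col 2] --01, -1-1, -10-, 0--1, 0-0-, 11--
Prime implicants: --01, -1-1, -10-, 0--1, 0-0-, 1-10, 11--
PI chart (minterm → PIs covering it):
  0 | 0-0-  (sole → essential)
  1 | --01,0--1,0-0-
  3 | 0--1  (sole → essential)
  4 | -10-,0-0-
  5 | --01,-1-1,-10-,0--1,0-0-
  7 | -1-1,0--1
  9 | --01  (sole → essential)
  10 | 1-10  (sole → essential)
  12 | -10-,11--
  13 | --01,-1-1,-10-,11--
  14 | 1-10,11--
  15 | -1-1,11--
Essential prime implicants: --01, 0--1, 0-0-, 1-10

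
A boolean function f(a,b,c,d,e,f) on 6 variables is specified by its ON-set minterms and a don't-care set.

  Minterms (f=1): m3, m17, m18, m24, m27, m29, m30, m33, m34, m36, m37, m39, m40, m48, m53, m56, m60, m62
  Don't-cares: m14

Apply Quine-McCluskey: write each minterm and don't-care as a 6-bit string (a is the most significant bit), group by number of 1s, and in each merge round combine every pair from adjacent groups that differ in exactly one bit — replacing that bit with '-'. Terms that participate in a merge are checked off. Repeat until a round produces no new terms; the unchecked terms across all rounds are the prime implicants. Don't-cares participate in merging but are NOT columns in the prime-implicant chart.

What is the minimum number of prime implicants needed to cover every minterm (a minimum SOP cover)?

[col 0] 000011, 001110*, 010001, 010010, 011000*, 011011, 011101, 011110*, 100001*, 100010, 100100*, 100101*, 100111*, 101000*, 110000*, 110101*, 111000*, 111100*, 111110*
[col 1] -11000, -11110, 0-1110, 1-0101, 1-1000, 100-01, 1001-1, 10010-, 11-000, 111-00, 1111-0
Prime implicants: -11000, -11110, 0-1110, 000011, 010001, 010010, 011011, 011101, 1-0101, 1-1000, 100-01, 100010, 1001-1, 10010-, 11-000, 111-00, 1111-0
PI chart (minterm → PIs covering it):
  3 | 000011  (sole → essential)
  17 | 010001  (sole → essential)
  18 | 010010  (sole → essential)
  24 | -11000  (sole → essential)
  27 | 011011  (sole → essential)
  29 | 011101  (sole → essential)
  30 | -11110,0-1110
  33 | 100-01  (sole → essential)
  34 | 100010  (sole → essential)
  36 | 10010-  (sole → essential)
  37 | 1-0101,100-01,1001-1,10010-
  39 | 1001-1  (sole → essential)
  40 | 1-1000  (sole → essential)
  48 | 11-000  (sole → essential)
  53 | 1-0101  (sole → essential)
  56 | -11000,1-1000,11-000,111-00
  60 | 111-00,1111-0
  62 | -11110,1111-0
Essential prime implicants: -11000, 000011, 010001, 010010, 011011, 011101, 1-0101, 1-1000, 100-01, 100010, 1001-1, 10010-, 11-000
Petrick residual → -11110, 111-00
Minimum SOP uses 15 PIs: bcd'e'f' + bcdef' + a'b'c'd'ef + a'bc'd'e'f + a'bc'd'ef' + a'bcd'ef + a'bcde'f + ac'de'f + acd'e'f' + ab'c'e'f + ab'c'd'ef' + ab'c'df + ab'c'de' + abd'e'f' + abce'f'

15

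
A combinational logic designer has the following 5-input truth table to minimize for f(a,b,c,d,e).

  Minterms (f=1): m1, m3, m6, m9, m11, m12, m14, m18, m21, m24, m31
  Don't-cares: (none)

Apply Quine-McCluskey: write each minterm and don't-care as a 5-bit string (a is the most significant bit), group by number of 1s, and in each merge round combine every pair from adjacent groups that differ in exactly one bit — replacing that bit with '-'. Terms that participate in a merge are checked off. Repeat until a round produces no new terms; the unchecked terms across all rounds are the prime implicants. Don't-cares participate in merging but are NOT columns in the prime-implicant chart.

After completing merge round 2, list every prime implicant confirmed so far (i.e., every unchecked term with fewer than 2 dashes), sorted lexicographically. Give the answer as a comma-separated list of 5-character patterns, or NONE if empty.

Round 0: 00001✓ 00011✓ 00110✓ 01001✓ 01011✓ 01100✓ 01110✓ 10010 10101 11000 11111
Round 1: 0-001✓ 0-011✓ 0-110 000-1✓ 010-1✓ 011-0
Round 2: 0-0-1
PIs = {0-0-1, 0-110, 011-0, 10010, 10101, 11000, 11111}

0-110, 011-0, 10010, 10101, 11000, 11111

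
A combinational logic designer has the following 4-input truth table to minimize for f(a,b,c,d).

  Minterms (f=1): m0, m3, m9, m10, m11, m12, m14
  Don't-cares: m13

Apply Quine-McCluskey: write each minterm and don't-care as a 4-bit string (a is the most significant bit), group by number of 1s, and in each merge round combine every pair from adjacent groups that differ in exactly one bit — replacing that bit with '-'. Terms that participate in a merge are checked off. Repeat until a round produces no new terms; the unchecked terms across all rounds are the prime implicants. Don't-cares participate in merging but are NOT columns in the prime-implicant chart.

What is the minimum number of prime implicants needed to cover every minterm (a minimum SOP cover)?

size-2^0 implicants → 0000  0011(✓)  1001(✓)  1010(✓)  1011(✓)  1100(✓)  1101(✓)  1110(✓)
size-2^1 implicants → -011  1-01  1-10  10-1  101-  11-0  110-
Unchecked terms (primes): -011, 0000, 1-01, 1-10, 10-1, 101-, 11-0, 110-
Minterm coverage:
  m0 ⊆ 0000 [E]
  m3 ⊆ -011 [E]
  m9 ⊆ 1-01,10-1
  m10 ⊆ 1-10,101-
  m11 ⊆ -011,10-1,101-
  m12 ⊆ 11-0,110-
  m14 ⊆ 1-10,11-0
E = {-011, 0000}
Petrick residual → 1-01, 1-10, 11-0
Cover = b'cd + a'b'c'd' + ac'd + acd' + abd'  |cover|=5

5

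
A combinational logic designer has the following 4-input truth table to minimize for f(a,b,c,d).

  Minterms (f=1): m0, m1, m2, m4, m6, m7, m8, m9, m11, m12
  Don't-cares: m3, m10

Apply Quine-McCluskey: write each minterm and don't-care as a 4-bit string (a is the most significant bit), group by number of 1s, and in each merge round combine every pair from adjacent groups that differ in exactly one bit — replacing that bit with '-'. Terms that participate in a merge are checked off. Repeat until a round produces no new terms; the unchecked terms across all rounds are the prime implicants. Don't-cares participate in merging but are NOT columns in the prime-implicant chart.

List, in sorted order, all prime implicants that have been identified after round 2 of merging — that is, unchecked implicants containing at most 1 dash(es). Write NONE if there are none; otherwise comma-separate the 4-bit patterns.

NONE

size-2^0 implicants → 0000(✓)  0001(✓)  0010(✓)  0011(✓)  0100(✓)  0110(✓)  0111(✓)  1000(✓)  1001(✓)  1010(✓)  1011(✓)  1100(✓)
size-2^1 implicants → -000(✓)  -001(✓)  -010(✓)  -011(✓)  -100(✓)  0-00(✓)  0-10(✓)  0-11(✓)  00-0(✓)  00-1(✓)  000-(✓)  001-(✓)  01-0(✓)  011-(✓)  1-00(✓)  10-0(✓)  10-1(✓)  100-(✓)  101-(✓)
size-2^2 implicants → --00  -0-0(✓)  -0-1(✓)  -00-(✓)  -01-(✓)  0--0  0-1-  00--(✓)  10--(✓)
size-2^3 implicants → -0--
Unchecked terms (primes): --00, -0--, 0--0, 0-1-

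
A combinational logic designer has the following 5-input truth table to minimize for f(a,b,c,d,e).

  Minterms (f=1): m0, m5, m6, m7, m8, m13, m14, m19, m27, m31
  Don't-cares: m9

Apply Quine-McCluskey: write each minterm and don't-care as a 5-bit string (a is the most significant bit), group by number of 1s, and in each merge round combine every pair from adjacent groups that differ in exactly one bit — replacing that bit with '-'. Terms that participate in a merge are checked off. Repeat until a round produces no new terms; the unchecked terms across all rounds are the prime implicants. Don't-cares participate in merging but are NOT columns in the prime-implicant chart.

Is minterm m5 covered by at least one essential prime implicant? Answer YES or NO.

NO

size-2^0 implicants → 00000(✓)  00101(✓)  00110(✓)  00111(✓)  01000(✓)  01001(✓)  01101(✓)  01110(✓)  10011(✓)  11011(✓)  11111(✓)
size-2^1 implicants → 0-000  0-101  0-110  001-1  0011-  01-01  0100-  1-011  11-11
Unchecked terms (primes): 0-000, 0-101, 0-110, 001-1, 0011-, 01-01, 0100-, 1-011, 11-11
Minterm coverage:
  m0 ⊆ 0-000 [E]
  m5 ⊆ 0-101,001-1
  m6 ⊆ 0-110,0011-
  m7 ⊆ 001-1,0011-
  m8 ⊆ 0-000,0100-
  m13 ⊆ 0-101,01-01
  m14 ⊆ 0-110 [E]
  m19 ⊆ 1-011 [E]
  m27 ⊆ 1-011,11-11
  m31 ⊆ 11-11 [E]
E = {0-000, 0-110, 1-011, 11-11}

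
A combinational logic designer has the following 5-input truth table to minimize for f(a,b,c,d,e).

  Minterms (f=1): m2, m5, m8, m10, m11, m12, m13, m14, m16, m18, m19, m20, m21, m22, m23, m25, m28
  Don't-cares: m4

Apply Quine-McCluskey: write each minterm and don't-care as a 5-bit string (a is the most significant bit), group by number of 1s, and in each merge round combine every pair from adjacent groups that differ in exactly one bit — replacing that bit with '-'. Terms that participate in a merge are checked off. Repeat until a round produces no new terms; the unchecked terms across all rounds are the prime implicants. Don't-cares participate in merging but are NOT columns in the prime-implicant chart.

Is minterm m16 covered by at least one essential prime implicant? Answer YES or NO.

YES

size-2^0 implicants → 00010(✓)  00100(✓)  00101(✓)  01000(✓)  01010(✓)  01011(✓)  01100(✓)  01101(✓)  01110(✓)  10000(✓)  10010(✓)  10011(✓)  10100(✓)  10101(✓)  10110(✓)  10111(✓)  11001  11100(✓)
size-2^1 implicants → -0010  -0100(✓)  -0101(✓)  -1100(✓)  0-010  0-100(✓)  0-101(✓)  0010-(✓)  01-00(✓)  01-10(✓)  010-0(✓)  0101-  011-0(✓)  0110-(✓)  1-100(✓)  10-00(✓)  10-10(✓)  10-11(✓)  100-0(✓)  1001-(✓)  101-0(✓)  101-1(✓)  1010-(✓)  1011-(✓)
size-2^2 implicants → --100  -010-  0-10-  01--0  10--0  10-1-  101--
Unchecked terms (primes): --100, -0010, -010-, 0-010, 0-10-, 01--0, 0101-, 10--0, 10-1-, 101--, 11001
Minterm coverage:
  m2 ⊆ -0010,0-010
  m5 ⊆ -010-,0-10-
  m8 ⊆ 01--0 [E]
  m10 ⊆ 0-010,01--0,0101-
  m11 ⊆ 0101- [E]
  m12 ⊆ --100,0-10-,01--0
  m13 ⊆ 0-10- [E]
  m14 ⊆ 01--0 [E]
  m16 ⊆ 10--0 [E]
  m18 ⊆ -0010,10--0,10-1-
  m19 ⊆ 10-1- [E]
  m20 ⊆ --100,-010-,10--0,101--
  m21 ⊆ -010-,101--
  m22 ⊆ 10--0,10-1-,101--
  m23 ⊆ 10-1-,101--
  m25 ⊆ 11001 [E]
  m28 ⊆ --100 [E]
E = {--100, 0-10-, 01--0, 0101-, 10--0, 10-1-, 11001}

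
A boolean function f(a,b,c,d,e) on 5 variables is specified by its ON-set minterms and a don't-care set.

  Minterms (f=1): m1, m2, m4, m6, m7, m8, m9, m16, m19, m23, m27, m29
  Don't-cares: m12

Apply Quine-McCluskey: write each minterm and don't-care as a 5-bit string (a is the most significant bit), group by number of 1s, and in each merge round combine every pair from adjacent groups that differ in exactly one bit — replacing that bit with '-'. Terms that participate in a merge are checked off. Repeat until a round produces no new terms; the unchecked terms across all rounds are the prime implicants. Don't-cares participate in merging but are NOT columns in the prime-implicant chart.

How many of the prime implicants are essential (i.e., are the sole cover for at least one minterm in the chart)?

5

[col 0] 00001*, 00010*, 00100*, 00110*, 00111*, 01000*, 01001*, 01100*, 10000, 10011*, 10111*, 11011*, 11101
[col 1] -0111, 0-001, 0-100, 00-10, 001-0, 0011-, 01-00, 0100-, 1-011, 10-11
Prime implicants: -0111, 0-001, 0-100, 00-10, 001-0, 0011-, 01-00, 0100-, 1-011, 10-11, 10000, 11101
PI chart (minterm → PIs covering it):
  1 | 0-001  (sole → essential)
  2 | 00-10  (sole → essential)
  4 | 0-100,001-0
  6 | 00-10,001-0,0011-
  7 | -0111,0011-
  8 | 01-00,0100-
  9 | 0-001,0100-
  16 | 10000  (sole → essential)
  19 | 1-011,10-11
  23 | -0111,10-11
  27 | 1-011  (sole → essential)
  29 | 11101  (sole → essential)
Essential prime implicants: 0-001, 00-10, 1-011, 10000, 11101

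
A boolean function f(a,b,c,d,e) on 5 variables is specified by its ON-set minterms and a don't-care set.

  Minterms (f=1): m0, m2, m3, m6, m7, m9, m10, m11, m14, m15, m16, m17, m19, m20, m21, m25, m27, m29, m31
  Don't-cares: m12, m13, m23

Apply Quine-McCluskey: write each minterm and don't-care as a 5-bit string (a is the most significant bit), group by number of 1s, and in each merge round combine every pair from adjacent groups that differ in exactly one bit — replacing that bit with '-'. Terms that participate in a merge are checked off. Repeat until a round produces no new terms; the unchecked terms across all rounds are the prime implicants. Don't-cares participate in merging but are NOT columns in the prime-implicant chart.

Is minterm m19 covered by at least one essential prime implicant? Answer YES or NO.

[col 0] 00000*, 00010*, 00011*, 00110*, 00111*, 01001*, 01010*, 01011*, 01100*, 01101*, 01110*, 01111*, 10000*, 10001*, 10011*, 10100*, 10101*, 10111*, 11001*, 11011*, 11101*, 11111*
[col 1] -0000, -0011*, -0111*, -1001*, -1011*, -1101*, -1111*, 0-010*, 0-011*, 0-110*, 0-111*, 00-10*, 00-11*, 000-0, 0001-*, 0011-*, 01-01*, 01-10*, 01-11*, 010-1*, 0101-*, 011-0*, 011-1*, 0110-*, 0111-*, 1-001*, 1-011*, 1-101*, 1-111*, 10-00*, 10-01*, 10-11*, 100-1*, 1000-*, 101-1*, 1010-*, 11-01*, 11-11*, 110-1*, 111-1*
[col 2] --011*, --111*, -0-11*, -1-01*, -1-11*, -10-1*, -11-1*, 0--10*, 0--11*, 0-01-*, 0-11-*, 00-1-*, 01--1*, 01-1-*, 011--, 1--01*, 1--11*, 1-0-1*, 1-1-1*, 10--1*, 10-0-, 11--1*
[col 3] ---11, -1--1, 0--1-, 1---1
Prime implicants: ---11, -0000, -1--1, 0--1-, 000-0, 011--, 1---1, 10-0-
PI chart (minterm → PIs covering it):
  0 | -0000,000-0
  2 | 0--1-,000-0
  3 | ---11,0--1-
  6 | 0--1-  (sole → essential)
  7 | ---11,0--1-
  9 | -1--1  (sole → essential)
  10 | 0--1-  (sole → essential)
  11 | ---11,-1--1,0--1-
  14 | 0--1-,011--
  15 | ---11,-1--1,0--1-,011--
  16 | -0000,10-0-
  17 | 1---1,10-0-
  19 | ---11,1---1
  20 | 10-0-  (sole → essential)
  21 | 1---1,10-0-
  25 | -1--1,1---1
  27 | ---11,-1--1,1---1
  29 | -1--1,1---1
  31 | ---11,-1--1,1---1
Essential prime implicants: -1--1, 0--1-, 10-0-

NO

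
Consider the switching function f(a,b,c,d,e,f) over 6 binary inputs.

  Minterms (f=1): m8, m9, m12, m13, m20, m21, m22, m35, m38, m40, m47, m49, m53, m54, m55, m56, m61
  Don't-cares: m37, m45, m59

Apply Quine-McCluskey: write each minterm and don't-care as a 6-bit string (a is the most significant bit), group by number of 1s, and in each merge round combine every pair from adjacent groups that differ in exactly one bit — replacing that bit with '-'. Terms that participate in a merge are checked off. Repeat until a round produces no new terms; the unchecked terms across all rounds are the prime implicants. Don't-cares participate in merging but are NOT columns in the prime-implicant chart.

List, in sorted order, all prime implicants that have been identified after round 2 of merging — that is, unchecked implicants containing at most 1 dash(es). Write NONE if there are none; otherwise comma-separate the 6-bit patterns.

-01000, -01101, -10101, -10110, 0101-0, 01010-, 1-0110, 1-1000, 100011, 1011-1, 110-01, 1101-1, 11011-, 111011

size-2^0 implicants → 001000(✓)  001001(✓)  001100(✓)  001101(✓)  010100(✓)  010101(✓)  010110(✓)  100011  100101(✓)  100110(✓)  101000(✓)  101101(✓)  101111(✓)  110001(✓)  110101(✓)  110110(✓)  110111(✓)  111000(✓)  111011  111101(✓)
size-2^1 implicants → -01000  -01101  -10101  -10110  001-00(✓)  001-01(✓)  00100-(✓)  00110-(✓)  0101-0  01010-  1-0101(✓)  1-0110  1-1000  1-1101(✓)  10-101(✓)  1011-1  11-101(✓)  110-01  1101-1  11011-
size-2^2 implicants → 001-0-  1--101
Unchecked terms (primes): -01000, -01101, -10101, -10110, 001-0-, 0101-0, 01010-, 1--101, 1-0110, 1-1000, 100011, 1011-1, 110-01, 1101-1, 11011-, 111011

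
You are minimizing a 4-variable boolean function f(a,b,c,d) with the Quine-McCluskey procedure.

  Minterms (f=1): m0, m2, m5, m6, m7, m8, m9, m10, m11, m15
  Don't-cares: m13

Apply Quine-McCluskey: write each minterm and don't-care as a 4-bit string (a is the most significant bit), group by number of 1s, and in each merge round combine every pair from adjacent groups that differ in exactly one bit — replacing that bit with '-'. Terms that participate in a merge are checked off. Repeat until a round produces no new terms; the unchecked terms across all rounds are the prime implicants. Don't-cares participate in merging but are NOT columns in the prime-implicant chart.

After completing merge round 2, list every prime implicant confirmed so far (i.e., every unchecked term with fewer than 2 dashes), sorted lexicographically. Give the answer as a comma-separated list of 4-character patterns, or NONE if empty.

0-10, 011-

size-2^0 implicants → 0000(✓)  0010(✓)  0101(✓)  0110(✓)  0111(✓)  1000(✓)  1001(✓)  1010(✓)  1011(✓)  1101(✓)  1111(✓)
size-2^1 implicants → -000(✓)  -010(✓)  -101(✓)  -111(✓)  0-10  00-0(✓)  01-1(✓)  011-  1-01(✓)  1-11(✓)  10-0(✓)  10-1(✓)  100-(✓)  101-(✓)  11-1(✓)
size-2^2 implicants → -0-0  -1-1  1--1  10--
Unchecked terms (primes): -0-0, -1-1, 0-10, 011-, 1--1, 10--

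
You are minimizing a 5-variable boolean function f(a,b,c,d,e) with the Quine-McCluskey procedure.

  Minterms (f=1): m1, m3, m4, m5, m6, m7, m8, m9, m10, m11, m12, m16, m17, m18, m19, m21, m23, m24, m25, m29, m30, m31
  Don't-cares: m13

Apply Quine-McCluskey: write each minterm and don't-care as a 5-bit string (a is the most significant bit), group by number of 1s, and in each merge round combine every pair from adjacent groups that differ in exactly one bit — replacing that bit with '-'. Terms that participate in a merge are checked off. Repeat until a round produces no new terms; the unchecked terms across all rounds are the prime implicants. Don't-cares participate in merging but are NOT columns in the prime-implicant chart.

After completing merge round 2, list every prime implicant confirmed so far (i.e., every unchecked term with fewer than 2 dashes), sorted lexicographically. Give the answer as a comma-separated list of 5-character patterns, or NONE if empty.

1111-

[col 0] 00001*, 00011*, 00100*, 00101*, 00110*, 00111*, 01000*, 01001*, 01010*, 01011*, 01100*, 01101*, 10000*, 10001*, 10010*, 10011*, 10101*, 10111*, 11000*, 11001*, 11101*, 11110*, 11111*
[col 1] -0001*, -0011*, -0101*, -0111*, -1000*, -1001*, -1101*, 0-001*, 0-011*, 0-100*, 0-101*, 00-01*, 00-11*, 000-1*, 001-0*, 001-1*, 0010-*, 0011-*, 01-00*, 01-01*, 010-0*, 010-1*, 0100-*, 0101-*, 0110-*, 1-000*, 1-001*, 1-101*, 1-111*, 10-01*, 10-11*, 100-0*, 100-1*, 1000-*, 1001-*, 101-1*, 11-01*, 1100-*, 111-1*, 1111-
[col 2] --001*, --101*, -0-01*, -0-11*, -00-1*, -01-1*, -1-01*, -100-, 0--01*, 0-0-1, 0-10-, 00--1*, 001--, 01-0-, 010--, 1--01*, 1-00-, 1-1-1, 10--1*, 100--
[col 3] ---01, -0--1
Prime implicants: ---01, -0--1, -100-, 0-0-1, 0-10-, 001--, 01-0-, 010--, 1-00-, 1-1-1, 100--, 1111-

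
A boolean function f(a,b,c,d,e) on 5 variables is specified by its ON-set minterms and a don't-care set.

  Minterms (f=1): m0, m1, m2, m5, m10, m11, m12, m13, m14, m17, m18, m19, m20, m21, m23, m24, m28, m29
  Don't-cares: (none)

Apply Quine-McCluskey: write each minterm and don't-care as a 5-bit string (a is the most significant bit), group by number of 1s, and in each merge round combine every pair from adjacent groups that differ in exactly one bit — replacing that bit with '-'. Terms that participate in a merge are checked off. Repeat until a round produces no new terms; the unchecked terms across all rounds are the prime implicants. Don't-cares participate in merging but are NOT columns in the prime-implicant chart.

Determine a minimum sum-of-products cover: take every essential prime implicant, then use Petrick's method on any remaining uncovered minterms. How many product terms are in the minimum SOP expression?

8

Round 0: 00000✓ 00001✓ 00010✓ 00101✓ 01010✓ 01011✓ 01100✓ 01101✓ 01110✓ 10001✓ 10010✓ 10011✓ 10100✓ 10101✓ 10111✓ 11000✓ 11100✓ 11101✓
Round 1: -0001✓ -0010 -0101✓ -1100✓ -1101✓ 0-010 0-101✓ 00-01✓ 000-0 0000- 01-10 0101- 011-0 0110-✓ 1-100✓ 1-101✓ 10-01✓ 10-11✓ 100-1✓ 1001- 101-1✓ 1010-✓ 11-00 1110-✓
Round 2: --101 -0-01 -110- 1-10- 10--1
PIs = {--101, -0-01, -0010, -110-, 0-010, 000-0, 0000-, 01-10, 0101-, 011-0, 1-10-, 10--1, 1001-, 11-00}
Coverage chart:
  m0: 000-0,0000-
  m1: -0-01,0000-
  m2: -0010,0-010,000-0
  m5: --101,-0-01
  m10: 0-010,01-10,0101-
  m11: 0101- ←essential
  m12: -110-,011-0
  m13: --101,-110-
  m14: 01-10,011-0
  m17: -0-01,10--1
  m18: -0010,1001-
  m19: 10--1,1001-
  m20: 1-10- ←essential
  m21: --101,-0-01,1-10-,10--1
  m23: 10--1 ←essential
  m24: 11-00 ←essential
  m28: -110-,1-10-,11-00
  m29: --101,-110-,1-10-
Essential: 0101-, 1-10-, 10--1, 11-00
Petrick residual → --101, -0010, 0000-, 011-0
Min cover (8 terms): cd'e + b'c'de' + a'b'c'd' + a'bc'd + a'bce' + acd' + ab'e + abd'e'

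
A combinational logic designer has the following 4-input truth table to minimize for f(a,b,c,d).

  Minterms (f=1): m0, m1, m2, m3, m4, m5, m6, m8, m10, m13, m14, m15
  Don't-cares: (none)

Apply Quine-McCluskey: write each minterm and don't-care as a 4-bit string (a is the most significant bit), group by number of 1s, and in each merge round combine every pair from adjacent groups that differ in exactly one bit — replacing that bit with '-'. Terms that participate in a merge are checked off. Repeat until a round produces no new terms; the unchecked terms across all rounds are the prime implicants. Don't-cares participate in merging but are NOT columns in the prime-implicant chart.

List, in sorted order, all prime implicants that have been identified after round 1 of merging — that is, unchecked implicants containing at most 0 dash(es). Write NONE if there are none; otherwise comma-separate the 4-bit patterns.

NONE

Round 0: 0000✓ 0001✓ 0010✓ 0011✓ 0100✓ 0101✓ 0110✓ 1000✓ 1010✓ 1101✓ 1110✓ 1111✓
Round 1: -000✓ -010✓ -101 -110✓ 0-00✓ 0-01✓ 0-10✓ 00-0✓ 00-1✓ 000-✓ 001-✓ 01-0✓ 010-✓ 1-10✓ 10-0✓ 11-1 111-
Round 2: --10 -0-0 0--0 0-0- 00--
PIs = {--10, -0-0, -101, 0--0, 0-0-, 00--, 11-1, 111-}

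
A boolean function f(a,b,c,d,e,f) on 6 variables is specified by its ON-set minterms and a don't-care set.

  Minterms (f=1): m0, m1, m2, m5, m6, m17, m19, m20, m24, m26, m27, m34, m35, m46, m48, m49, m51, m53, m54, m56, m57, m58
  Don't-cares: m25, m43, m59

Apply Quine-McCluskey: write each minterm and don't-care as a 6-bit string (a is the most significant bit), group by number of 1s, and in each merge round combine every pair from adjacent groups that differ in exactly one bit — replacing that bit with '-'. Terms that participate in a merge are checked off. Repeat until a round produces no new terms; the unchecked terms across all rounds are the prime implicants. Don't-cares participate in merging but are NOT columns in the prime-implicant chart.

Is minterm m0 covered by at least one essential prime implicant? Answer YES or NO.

[col 0] 000000*, 000001*, 000010*, 000101*, 000110*, 010001*, 010011*, 010100, 011000*, 011001*, 011010*, 011011*, 100010*, 100011*, 101011*, 101110, 110000*, 110001*, 110011*, 110101*, 110110, 111000*, 111001*, 111010*, 111011*
[col 1] -00010, -10001*, -10011*, -11000*, -11001*, -11010*, -11011*, 0-0001, 000-01, 000-10, 0000-0, 00000-, 01-001*, 01-011*, 0100-1*, 0110-0*, 0110-1*, 01100-*, 01101-*, 1-0011*, 1-1011*, 10-011*, 10001-, 11-000*, 11-001*, 11-011*, 110-01, 1100-1*, 11000-*, 1110-0*, 1110-1*, 11100-*, 11101-*
[col 2] -1-001*, -1-011*, -100-1*, -110-0*, -110-1*, -1100-*, -1101-*, 01-0-1*, 0110--*, 1--011, 11-0-1*, 11-00-, 1110--*
[col 3] -1-0-1, -110--
Prime implicants: -00010, -1-0-1, -110--, 0-0001, 000-01, 000-10, 0000-0, 00000-, 010100, 1--011, 10001-, 101110, 11-00-, 110-01, 110110
PI chart (minterm → PIs covering it):
  0 | 0000-0,00000-
  1 | 0-0001,000-01,00000-
  2 | -00010,000-10,0000-0
  5 | 000-01  (sole → essential)
  6 | 000-10  (sole → essential)
  17 | -1-0-1,0-0001
  19 | -1-0-1  (sole → essential)
  20 | 010100  (sole → essential)
  24 | -110--  (sole → essential)
  26 | -110--  (sole → essential)
  27 | -1-0-1,-110--
  34 | -00010,10001-
  35 | 1--011,10001-
  46 | 101110  (sole → essential)
  48 | 11-00-  (sole → essential)
  49 | -1-0-1,11-00-,110-01
  51 | -1-0-1,1--011
  53 | 110-01  (sole → essential)
  54 | 110110  (sole → essential)
  56 | -110--,11-00-
  57 | -1-0-1,-110--,11-00-
  58 | -110--  (sole → essential)
Essential prime implicants: -1-0-1, -110--, 000-01, 000-10, 010100, 101110, 11-00-, 110-01, 110110

NO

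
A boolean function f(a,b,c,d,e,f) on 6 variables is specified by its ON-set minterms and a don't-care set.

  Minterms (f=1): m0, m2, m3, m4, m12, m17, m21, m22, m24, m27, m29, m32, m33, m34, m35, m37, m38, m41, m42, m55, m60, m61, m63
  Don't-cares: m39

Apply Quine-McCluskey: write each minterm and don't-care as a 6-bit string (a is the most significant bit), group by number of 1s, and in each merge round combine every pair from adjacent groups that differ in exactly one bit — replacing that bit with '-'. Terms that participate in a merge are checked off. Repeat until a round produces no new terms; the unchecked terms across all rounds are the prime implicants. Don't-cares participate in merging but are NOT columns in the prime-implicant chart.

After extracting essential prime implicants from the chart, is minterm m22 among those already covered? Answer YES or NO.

[col 0] 000000*, 000010*, 000011*, 000100*, 001100*, 010001*, 010101*, 010110, 011000, 011011, 011101*, 100000*, 100001*, 100010*, 100011*, 100101*, 100110*, 100111*, 101001*, 101010*, 110111*, 111100*, 111101*, 111111*
[col 1] -00000*, -00010*, -00011*, -11101, 00-100, 000-00, 0000-0*, 00001-*, 01-101, 010-01, 1-0111, 10-001, 10-010, 100-01*, 100-10*, 100-11*, 1000-0*, 1000-1*, 10000-*, 10001-*, 1001-1*, 10011-*, 11-111, 1111-1, 11110-
[col 2] -000-0, -0001-, 100--1, 100-1-, 1000--
Prime implicants: -000-0, -0001-, -11101, 00-100, 000-00, 01-101, 010-01, 010110, 011000, 011011, 1-0111, 10-001, 10-010, 100--1, 100-1-, 1000--, 11-111, 1111-1, 11110-
PI chart (minterm → PIs covering it):
  0 | -000-0,000-00
  2 | -000-0,-0001-
  3 | -0001-  (sole → essential)
  4 | 00-100,000-00
  12 | 00-100  (sole → essential)
  17 | 010-01  (sole → essential)
  21 | 01-101,010-01
  22 | 010110  (sole → essential)
  24 | 011000  (sole → essential)
  27 | 011011  (sole → essential)
  29 | -11101,01-101
  32 | -000-0,1000--
  33 | 10-001,100--1,1000--
  34 | -000-0,-0001-,10-010,100-1-,1000--
  35 | -0001-,100--1,100-1-,1000--
  37 | 100--1  (sole → essential)
  38 | 100-1-  (sole → essential)
  41 | 10-001  (sole → essential)
  42 | 10-010  (sole → essential)
  55 | 1-0111,11-111
  60 | 11110-  (sole → essential)
  61 | -11101,1111-1,11110-
  63 | 11-111,1111-1
Essential prime implicants: -0001-, 00-100, 010-01, 010110, 011000, 011011, 10-001, 10-010, 100--1, 100-1-, 11110-

YES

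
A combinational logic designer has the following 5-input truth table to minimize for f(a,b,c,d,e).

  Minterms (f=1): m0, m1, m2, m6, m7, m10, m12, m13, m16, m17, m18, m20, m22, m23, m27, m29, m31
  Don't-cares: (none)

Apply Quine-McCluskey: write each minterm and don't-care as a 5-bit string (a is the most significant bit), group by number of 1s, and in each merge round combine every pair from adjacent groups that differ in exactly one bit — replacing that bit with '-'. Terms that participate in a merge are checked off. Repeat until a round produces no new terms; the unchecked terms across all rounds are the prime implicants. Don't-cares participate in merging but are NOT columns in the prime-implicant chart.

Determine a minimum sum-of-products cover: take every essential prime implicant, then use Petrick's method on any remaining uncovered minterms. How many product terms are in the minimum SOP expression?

7

[col 0] 00000*, 00001*, 00010*, 00110*, 00111*, 01010*, 01100*, 01101*, 10000*, 10001*, 10010*, 10100*, 10110*, 10111*, 11011*, 11101*, 11111*
[col 1] -0000*, -0001*, -0010*, -0110*, -0111*, -1101, 0-010, 00-10*, 000-0*, 0000-*, 0011-*, 0110-, 1-111, 10-00*, 10-10*, 100-0*, 1000-*, 101-0*, 1011-*, 11-11, 111-1
[col 2] -0-10, -00-0, -000-, -011-, 10--0
Prime implicants: -0-10, -00-0, -000-, -011-, -1101, 0-010, 0110-, 1-111, 10--0, 11-11, 111-1
PI chart (minterm → PIs covering it):
  0 | -00-0,-000-
  1 | -000-  (sole → essential)
  2 | -0-10,-00-0,0-010
  6 | -0-10,-011-
  7 | -011-  (sole → essential)
  10 | 0-010  (sole → essential)
  12 | 0110-  (sole → essential)
  13 | -1101,0110-
  16 | -00-0,-000-,10--0
  17 | -000-  (sole → essential)
  18 | -0-10,-00-0,10--0
  20 | 10--0  (sole → essential)
  22 | -0-10,-011-,10--0
  23 | -011-,1-111
  27 | 11-11  (sole → essential)
  29 | -1101,111-1
  31 | 1-111,11-11,111-1
Essential prime implicants: -000-, -011-, 0-010, 0110-, 10--0, 11-11
Petrick residual → -1101
Minimum SOP uses 7 PIs: b'c'd' + b'cd + bcd'e + a'c'de' + a'bcd' + ab'e' + abde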